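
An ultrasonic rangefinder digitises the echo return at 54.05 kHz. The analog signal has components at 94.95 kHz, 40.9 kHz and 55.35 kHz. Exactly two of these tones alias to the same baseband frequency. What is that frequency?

13.15 kHz

fs/2 = 27.025 kHz.
94.95 kHz mod fs = 40.9 kHz.
40.9 kHz > fs/2 = 27.025 kHz, folds to fs − 40.9 kHz = 13.15 kHz.
40.9 kHz > fs/2 = 27.025 kHz, folds to fs − 40.9 kHz = 13.15 kHz.
55.35 kHz mod fs = 1.3 kHz.
1.3 kHz ≤ fs/2 = 27.025 kHz, appears at 1.3 kHz.
40.9 kHz and 94.95 kHz both map to 13.15 kHz.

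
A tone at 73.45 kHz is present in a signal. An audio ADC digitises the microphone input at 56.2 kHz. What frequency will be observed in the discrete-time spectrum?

73.45 kHz mod fs = 17.25 kHz.
17.25 kHz ≤ fs/2 = 28.1 kHz, appears at 17.25 kHz.

17.25 kHz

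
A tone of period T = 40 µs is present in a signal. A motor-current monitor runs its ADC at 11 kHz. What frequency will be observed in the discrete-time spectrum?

3 kHz

T = 40 µs → f = 1/T = 25 kHz.
25 kHz mod fs = 3 kHz.
3 kHz ≤ fs/2 = 5.5 kHz, appears at 3 kHz.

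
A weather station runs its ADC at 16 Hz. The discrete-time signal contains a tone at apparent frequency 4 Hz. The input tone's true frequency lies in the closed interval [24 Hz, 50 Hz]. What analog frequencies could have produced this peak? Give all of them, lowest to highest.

28 Hz, 36 Hz, 44 Hz

Frequencies that alias to 4 Hz are k·fs ± 4 Hz for integer k ≥ 0.
k=0: 4 Hz.
k=1: 12 Hz, 20 Hz.
k=2: 28 Hz, 36 Hz.
k=3: 44 Hz, 52 Hz.
k=4: 60 Hz, 68 Hz.
Within [24 Hz, 50 Hz]: 28 Hz, 36 Hz, 44 Hz.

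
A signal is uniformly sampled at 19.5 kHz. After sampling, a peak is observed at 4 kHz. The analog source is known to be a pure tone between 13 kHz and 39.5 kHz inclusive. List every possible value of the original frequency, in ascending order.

Frequencies that alias to 4 kHz are k·fs ± 4 kHz for integer k ≥ 0.
k=0: 4 kHz.
k=1: 15.5 kHz, 23.5 kHz.
k=2: 35 kHz, 43 kHz.
k=3: 54.5 kHz, 62.5 kHz.
Within [13 kHz, 39.5 kHz]: 15.5 kHz, 23.5 kHz, 35 kHz.

15.5 kHz, 23.5 kHz, 35 kHz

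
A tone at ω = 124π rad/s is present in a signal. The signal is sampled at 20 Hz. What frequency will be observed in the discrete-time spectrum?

ω = 124π rad/s → f = ω/(2π) = 62 Hz.
62 Hz mod fs = 2 Hz.
2 Hz ≤ fs/2 = 10 Hz, appears at 2 Hz.

2 Hz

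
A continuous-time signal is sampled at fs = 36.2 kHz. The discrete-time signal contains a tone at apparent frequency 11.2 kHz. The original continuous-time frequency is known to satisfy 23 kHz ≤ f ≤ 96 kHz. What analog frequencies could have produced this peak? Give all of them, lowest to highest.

25 kHz, 47.4 kHz, 61.2 kHz, 83.6 kHz

Frequencies that alias to 11.2 kHz are k·fs ± 11.2 kHz for integer k ≥ 0.
k=0: 11.2 kHz.
k=1: 25 kHz, 47.4 kHz.
k=2: 61.2 kHz, 83.6 kHz.
k=3: 97.4 kHz, 119.8 kHz.
Within [23 kHz, 96 kHz]: 25 kHz, 47.4 kHz, 61.2 kHz, 83.6 kHz.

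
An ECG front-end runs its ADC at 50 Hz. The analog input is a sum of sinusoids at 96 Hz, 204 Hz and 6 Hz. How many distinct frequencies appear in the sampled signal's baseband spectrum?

fs/2 = 25 Hz.
96 Hz mod fs = 46 Hz.
46 Hz > fs/2 = 25 Hz, folds to fs − 46 Hz = 4 Hz.
204 Hz mod fs = 4 Hz.
4 Hz ≤ fs/2 = 25 Hz, appears at 4 Hz.
6 Hz ≤ fs/2 = 25 Hz, passes unchanged.
Distinct values: {4 Hz, 6 Hz} → 2.

2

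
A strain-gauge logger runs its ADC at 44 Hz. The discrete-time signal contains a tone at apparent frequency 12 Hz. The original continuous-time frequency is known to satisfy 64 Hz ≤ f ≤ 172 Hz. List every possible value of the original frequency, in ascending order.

76 Hz, 100 Hz, 120 Hz, 144 Hz, 164 Hz

Frequencies that alias to 12 Hz are k·fs ± 12 Hz for integer k ≥ 0.
k=0: 12 Hz.
k=1: 32 Hz, 56 Hz.
k=2: 76 Hz, 100 Hz.
k=3: 120 Hz, 144 Hz.
k=4: 164 Hz, 188 Hz.
k=5: 208 Hz, 232 Hz.
Within [64 Hz, 172 Hz]: 76 Hz, 100 Hz, 120 Hz, 144 Hz, 164 Hz.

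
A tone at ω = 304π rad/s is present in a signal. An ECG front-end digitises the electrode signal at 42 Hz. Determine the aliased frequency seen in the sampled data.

ω = 304π rad/s → f = ω/(2π) = 152 Hz.
152 Hz mod fs = 26 Hz.
26 Hz > fs/2 = 21 Hz, folds to fs − 26 Hz = 16 Hz.

16 Hz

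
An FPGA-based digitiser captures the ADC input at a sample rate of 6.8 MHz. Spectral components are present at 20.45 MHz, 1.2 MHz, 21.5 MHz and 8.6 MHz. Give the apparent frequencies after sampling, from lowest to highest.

fs/2 = 3.4 MHz.
20.45 MHz mod fs = 0.05 MHz.
0.05 MHz ≤ fs/2 = 3.4 MHz, appears at 0.05 MHz.
1.2 MHz ≤ fs/2 = 3.4 MHz, passes unchanged.
21.5 MHz mod fs = 1.1 MHz.
1.1 MHz ≤ fs/2 = 3.4 MHz, appears at 1.1 MHz.
8.6 MHz mod fs = 1.8 MHz.
1.8 MHz ≤ fs/2 = 3.4 MHz, appears at 1.8 MHz.
Distinct values: {0.05 MHz, 1.1 MHz, 1.2 MHz, 1.8 MHz}.

0.05 MHz, 1.1 MHz, 1.2 MHz, 1.8 MHz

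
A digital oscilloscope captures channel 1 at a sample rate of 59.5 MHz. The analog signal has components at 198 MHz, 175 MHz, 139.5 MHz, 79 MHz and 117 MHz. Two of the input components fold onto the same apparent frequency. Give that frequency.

19.5 MHz

fs/2 = 29.75 MHz.
198 MHz mod fs = 19.5 MHz.
19.5 MHz ≤ fs/2 = 29.75 MHz, appears at 19.5 MHz.
175 MHz mod fs = 56 MHz.
56 MHz > fs/2 = 29.75 MHz, folds to fs − 56 MHz = 3.5 MHz.
139.5 MHz mod fs = 20.5 MHz.
20.5 MHz ≤ fs/2 = 29.75 MHz, appears at 20.5 MHz.
79 MHz mod fs = 19.5 MHz.
19.5 MHz ≤ fs/2 = 29.75 MHz, appears at 19.5 MHz.
117 MHz mod fs = 57.5 MHz.
57.5 MHz > fs/2 = 29.75 MHz, folds to fs − 57.5 MHz = 2 MHz.
79 MHz and 198 MHz both map to 19.5 MHz.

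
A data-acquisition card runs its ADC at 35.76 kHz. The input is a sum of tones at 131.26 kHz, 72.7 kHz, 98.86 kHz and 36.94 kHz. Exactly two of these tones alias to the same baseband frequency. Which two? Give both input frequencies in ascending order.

fs/2 = 17.88 kHz.
131.26 kHz mod fs = 23.98 kHz.
23.98 kHz > fs/2 = 17.88 kHz, folds to fs − 23.98 kHz = 11.78 kHz.
72.7 kHz mod fs = 1.18 kHz.
1.18 kHz ≤ fs/2 = 17.88 kHz, appears at 1.18 kHz.
98.86 kHz mod fs = 27.34 kHz.
27.34 kHz > fs/2 = 17.88 kHz, folds to fs − 27.34 kHz = 8.42 kHz.
36.94 kHz mod fs = 1.18 kHz.
1.18 kHz ≤ fs/2 = 17.88 kHz, appears at 1.18 kHz.
36.94 kHz and 72.7 kHz both map to 1.18 kHz.

36.94 kHz, 72.7 kHz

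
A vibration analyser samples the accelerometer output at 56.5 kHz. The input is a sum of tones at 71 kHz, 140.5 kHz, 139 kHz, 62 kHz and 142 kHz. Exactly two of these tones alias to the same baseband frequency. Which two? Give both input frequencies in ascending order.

fs/2 = 28.25 kHz.
71 kHz mod fs = 14.5 kHz.
14.5 kHz ≤ fs/2 = 28.25 kHz, appears at 14.5 kHz.
140.5 kHz mod fs = 27.5 kHz.
27.5 kHz ≤ fs/2 = 28.25 kHz, appears at 27.5 kHz.
139 kHz mod fs = 26 kHz.
26 kHz ≤ fs/2 = 28.25 kHz, appears at 26 kHz.
62 kHz mod fs = 5.5 kHz.
5.5 kHz ≤ fs/2 = 28.25 kHz, appears at 5.5 kHz.
142 kHz mod fs = 29 kHz.
29 kHz > fs/2 = 28.25 kHz, folds to fs − 29 kHz = 27.5 kHz.
140.5 kHz and 142 kHz both map to 27.5 kHz.

140.5 kHz, 142 kHz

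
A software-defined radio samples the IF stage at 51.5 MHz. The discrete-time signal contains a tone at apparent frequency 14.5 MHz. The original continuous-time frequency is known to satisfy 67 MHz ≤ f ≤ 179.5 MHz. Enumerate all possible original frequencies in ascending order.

88.5 MHz, 117.5 MHz, 140 MHz, 169 MHz

Frequencies that alias to 14.5 MHz are k·fs ± 14.5 MHz for integer k ≥ 0.
k=0: 14.5 MHz.
k=1: 37 MHz, 66 MHz.
k=2: 88.5 MHz, 117.5 MHz.
k=3: 140 MHz, 169 MHz.
k=4: 191.5 MHz, 220.5 MHz.
Within [67 MHz, 179.5 MHz]: 88.5 MHz, 117.5 MHz, 140 MHz, 169 MHz.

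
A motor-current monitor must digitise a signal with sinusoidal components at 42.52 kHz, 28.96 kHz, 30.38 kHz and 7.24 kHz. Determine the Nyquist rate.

Highest-frequency component: 42.52 kHz.
Nyquist rate = 2 × 42.52 kHz = 85.04 kHz.

85.04 kHz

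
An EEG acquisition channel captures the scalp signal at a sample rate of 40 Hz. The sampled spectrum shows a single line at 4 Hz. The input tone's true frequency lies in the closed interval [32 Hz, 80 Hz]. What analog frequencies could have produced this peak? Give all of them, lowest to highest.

36 Hz, 44 Hz, 76 Hz

Frequencies that alias to 4 Hz are k·fs ± 4 Hz for integer k ≥ 0.
k=0: 4 Hz.
k=1: 36 Hz, 44 Hz.
k=2: 76 Hz, 84 Hz.
k=3: 116 Hz, 124 Hz.
Within [32 Hz, 80 Hz]: 36 Hz, 44 Hz, 76 Hz.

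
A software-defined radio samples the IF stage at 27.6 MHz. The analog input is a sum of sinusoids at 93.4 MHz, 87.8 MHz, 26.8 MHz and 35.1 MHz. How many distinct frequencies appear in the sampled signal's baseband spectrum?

fs/2 = 13.8 MHz.
93.4 MHz mod fs = 10.6 MHz.
10.6 MHz ≤ fs/2 = 13.8 MHz, appears at 10.6 MHz.
87.8 MHz mod fs = 5 MHz.
5 MHz ≤ fs/2 = 13.8 MHz, appears at 5 MHz.
26.8 MHz > fs/2 = 13.8 MHz, folds to fs − 26.8 MHz = 0.8 MHz.
35.1 MHz mod fs = 7.5 MHz.
7.5 MHz ≤ fs/2 = 13.8 MHz, appears at 7.5 MHz.
Distinct values: {0.8 MHz, 5 MHz, 7.5 MHz, 10.6 MHz} → 4.

4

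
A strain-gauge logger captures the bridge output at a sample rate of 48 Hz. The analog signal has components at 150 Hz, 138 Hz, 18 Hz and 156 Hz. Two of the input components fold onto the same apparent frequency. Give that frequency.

fs/2 = 24 Hz.
150 Hz mod fs = 6 Hz.
6 Hz ≤ fs/2 = 24 Hz, appears at 6 Hz.
138 Hz mod fs = 42 Hz.
42 Hz > fs/2 = 24 Hz, folds to fs − 42 Hz = 6 Hz.
18 Hz ≤ fs/2 = 24 Hz, passes unchanged.
156 Hz mod fs = 12 Hz.
12 Hz ≤ fs/2 = 24 Hz, appears at 12 Hz.
138 Hz and 150 Hz both map to 6 Hz.

6 Hz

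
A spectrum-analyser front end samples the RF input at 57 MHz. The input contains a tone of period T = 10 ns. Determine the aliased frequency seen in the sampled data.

T = 10 ns → f = 1/T = 100 MHz.
100 MHz mod fs = 43 MHz.
43 MHz > fs/2 = 28.5 MHz, folds to fs − 43 MHz = 14 MHz.

14 MHz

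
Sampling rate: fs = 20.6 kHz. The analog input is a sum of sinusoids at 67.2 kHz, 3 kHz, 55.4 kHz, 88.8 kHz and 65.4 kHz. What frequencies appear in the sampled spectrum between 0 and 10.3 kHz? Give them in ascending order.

3 kHz, 3.6 kHz, 5.4 kHz, 6.4 kHz

fs/2 = 10.3 kHz.
67.2 kHz mod fs = 5.4 kHz.
5.4 kHz ≤ fs/2 = 10.3 kHz, appears at 5.4 kHz.
3 kHz ≤ fs/2 = 10.3 kHz, passes unchanged.
55.4 kHz mod fs = 14.2 kHz.
14.2 kHz > fs/2 = 10.3 kHz, folds to fs − 14.2 kHz = 6.4 kHz.
88.8 kHz mod fs = 6.4 kHz.
6.4 kHz ≤ fs/2 = 10.3 kHz, appears at 6.4 kHz.
65.4 kHz mod fs = 3.6 kHz.
3.6 kHz ≤ fs/2 = 10.3 kHz, appears at 3.6 kHz.
Distinct values: {3 kHz, 3.6 kHz, 5.4 kHz, 6.4 kHz}.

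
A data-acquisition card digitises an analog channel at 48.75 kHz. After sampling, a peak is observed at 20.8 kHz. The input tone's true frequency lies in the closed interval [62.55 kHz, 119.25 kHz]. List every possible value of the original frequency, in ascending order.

69.55 kHz, 76.7 kHz, 118.3 kHz

Frequencies that alias to 20.8 kHz are k·fs ± 20.8 kHz for integer k ≥ 0.
k=0: 20.8 kHz.
k=1: 27.95 kHz, 69.55 kHz.
k=2: 76.7 kHz, 118.3 kHz.
k=3: 125.45 kHz, 167.05 kHz.
Within [62.55 kHz, 119.25 kHz]: 69.55 kHz, 76.7 kHz, 118.3 kHz.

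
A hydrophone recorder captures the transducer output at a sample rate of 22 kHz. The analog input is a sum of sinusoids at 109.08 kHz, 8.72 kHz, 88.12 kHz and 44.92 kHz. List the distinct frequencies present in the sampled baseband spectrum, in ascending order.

fs/2 = 11 kHz.
109.08 kHz mod fs = 21.08 kHz.
21.08 kHz > fs/2 = 11 kHz, folds to fs − 21.08 kHz = 0.92 kHz.
8.72 kHz ≤ fs/2 = 11 kHz, passes unchanged.
88.12 kHz mod fs = 0.12 kHz.
0.12 kHz ≤ fs/2 = 11 kHz, appears at 0.12 kHz.
44.92 kHz mod fs = 0.92 kHz.
0.92 kHz ≤ fs/2 = 11 kHz, appears at 0.92 kHz.
Distinct values: {0.12 kHz, 0.92 kHz, 8.72 kHz}.

0.12 kHz, 0.92 kHz, 8.72 kHz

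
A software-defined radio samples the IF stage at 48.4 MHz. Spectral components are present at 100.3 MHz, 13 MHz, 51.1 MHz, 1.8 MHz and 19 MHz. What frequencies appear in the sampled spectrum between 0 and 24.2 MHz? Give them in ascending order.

fs/2 = 24.2 MHz.
100.3 MHz mod fs = 3.5 MHz.
3.5 MHz ≤ fs/2 = 24.2 MHz, appears at 3.5 MHz.
13 MHz ≤ fs/2 = 24.2 MHz, passes unchanged.
51.1 MHz mod fs = 2.7 MHz.
2.7 MHz ≤ fs/2 = 24.2 MHz, appears at 2.7 MHz.
1.8 MHz ≤ fs/2 = 24.2 MHz, passes unchanged.
19 MHz ≤ fs/2 = 24.2 MHz, passes unchanged.
Distinct values: {1.8 MHz, 2.7 MHz, 3.5 MHz, 13 MHz, 19 MHz}.

1.8 MHz, 2.7 MHz, 3.5 MHz, 13 MHz, 19 MHz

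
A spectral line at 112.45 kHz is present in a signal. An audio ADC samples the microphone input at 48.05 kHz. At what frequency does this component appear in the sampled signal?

112.45 kHz mod fs = 16.35 kHz.
16.35 kHz ≤ fs/2 = 24.025 kHz, appears at 16.35 kHz.

16.35 kHz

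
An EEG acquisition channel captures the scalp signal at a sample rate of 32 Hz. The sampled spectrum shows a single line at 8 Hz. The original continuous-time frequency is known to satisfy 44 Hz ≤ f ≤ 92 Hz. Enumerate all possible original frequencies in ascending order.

56 Hz, 72 Hz, 88 Hz

Frequencies that alias to 8 Hz are k·fs ± 8 Hz for integer k ≥ 0.
k=0: 8 Hz.
k=1: 24 Hz, 40 Hz.
k=2: 56 Hz, 72 Hz.
k=3: 88 Hz, 104 Hz.
k=4: 120 Hz, 136 Hz.
Within [44 Hz, 92 Hz]: 56 Hz, 72 Hz, 88 Hz.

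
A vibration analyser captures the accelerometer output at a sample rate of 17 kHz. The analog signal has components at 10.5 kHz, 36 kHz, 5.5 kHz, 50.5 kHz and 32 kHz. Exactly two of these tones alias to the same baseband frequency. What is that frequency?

fs/2 = 8.5 kHz.
10.5 kHz > fs/2 = 8.5 kHz, folds to fs − 10.5 kHz = 6.5 kHz.
36 kHz mod fs = 2 kHz.
2 kHz ≤ fs/2 = 8.5 kHz, appears at 2 kHz.
5.5 kHz ≤ fs/2 = 8.5 kHz, passes unchanged.
50.5 kHz mod fs = 16.5 kHz.
16.5 kHz > fs/2 = 8.5 kHz, folds to fs − 16.5 kHz = 0.5 kHz.
32 kHz mod fs = 15 kHz.
15 kHz > fs/2 = 8.5 kHz, folds to fs − 15 kHz = 2 kHz.
32 kHz and 36 kHz both map to 2 kHz.

2 kHz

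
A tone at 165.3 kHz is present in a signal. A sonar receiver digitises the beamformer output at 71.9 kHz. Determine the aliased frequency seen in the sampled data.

165.3 kHz mod fs = 21.5 kHz.
21.5 kHz ≤ fs/2 = 35.95 kHz, appears at 21.5 kHz.

21.5 kHz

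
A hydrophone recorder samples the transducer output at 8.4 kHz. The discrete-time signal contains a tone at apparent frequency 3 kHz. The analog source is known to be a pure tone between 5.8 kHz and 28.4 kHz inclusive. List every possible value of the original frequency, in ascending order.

11.4 kHz, 13.8 kHz, 19.8 kHz, 22.2 kHz, 28.2 kHz

Frequencies that alias to 3 kHz are k·fs ± 3 kHz for integer k ≥ 0.
k=0: 3 kHz.
k=1: 5.4 kHz, 11.4 kHz.
k=2: 13.8 kHz, 19.8 kHz.
k=3: 22.2 kHz, 28.2 kHz.
k=4: 30.6 kHz, 36.6 kHz.
Within [5.8 kHz, 28.4 kHz]: 11.4 kHz, 13.8 kHz, 19.8 kHz, 22.2 kHz, 28.2 kHz.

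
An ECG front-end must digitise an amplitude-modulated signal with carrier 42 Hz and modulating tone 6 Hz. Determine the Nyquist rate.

AM sidebands sit at fc ± fm = 36 Hz and 48 Hz.
Highest-frequency component: 48 Hz.
Nyquist rate = 2 × 48 Hz = 96 Hz.

96 Hz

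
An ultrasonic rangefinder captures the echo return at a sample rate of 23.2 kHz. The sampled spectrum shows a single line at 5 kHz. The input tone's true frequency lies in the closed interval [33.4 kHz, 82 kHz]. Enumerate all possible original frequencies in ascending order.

41.4 kHz, 51.4 kHz, 64.6 kHz, 74.6 kHz

Frequencies that alias to 5 kHz are k·fs ± 5 kHz for integer k ≥ 0.
k=0: 5 kHz.
k=1: 18.2 kHz, 28.2 kHz.
k=2: 41.4 kHz, 51.4 kHz.
k=3: 64.6 kHz, 74.6 kHz.
k=4: 87.8 kHz, 97.8 kHz.
Within [33.4 kHz, 82 kHz]: 41.4 kHz, 51.4 kHz, 64.6 kHz, 74.6 kHz.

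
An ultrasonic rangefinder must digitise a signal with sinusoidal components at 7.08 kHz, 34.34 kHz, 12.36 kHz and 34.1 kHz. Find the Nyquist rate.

Highest-frequency component: 34.34 kHz.
Nyquist rate = 2 × 34.34 kHz = 68.68 kHz.

68.68 kHz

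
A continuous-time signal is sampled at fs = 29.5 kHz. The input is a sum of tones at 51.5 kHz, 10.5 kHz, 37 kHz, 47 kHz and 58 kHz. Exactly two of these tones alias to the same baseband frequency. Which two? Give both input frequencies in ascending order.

fs/2 = 14.75 kHz.
51.5 kHz mod fs = 22 kHz.
22 kHz > fs/2 = 14.75 kHz, folds to fs − 22 kHz = 7.5 kHz.
10.5 kHz ≤ fs/2 = 14.75 kHz, passes unchanged.
37 kHz mod fs = 7.5 kHz.
7.5 kHz ≤ fs/2 = 14.75 kHz, appears at 7.5 kHz.
47 kHz mod fs = 17.5 kHz.
17.5 kHz > fs/2 = 14.75 kHz, folds to fs − 17.5 kHz = 12 kHz.
58 kHz mod fs = 28.5 kHz.
28.5 kHz > fs/2 = 14.75 kHz, folds to fs − 28.5 kHz = 1 kHz.
37 kHz and 51.5 kHz both map to 7.5 kHz.

37 kHz, 51.5 kHz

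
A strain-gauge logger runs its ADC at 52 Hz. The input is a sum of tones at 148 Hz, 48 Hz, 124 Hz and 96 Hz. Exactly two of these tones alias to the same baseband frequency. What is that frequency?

fs/2 = 26 Hz.
148 Hz mod fs = 44 Hz.
44 Hz > fs/2 = 26 Hz, folds to fs − 44 Hz = 8 Hz.
48 Hz > fs/2 = 26 Hz, folds to fs − 48 Hz = 4 Hz.
124 Hz mod fs = 20 Hz.
20 Hz ≤ fs/2 = 26 Hz, appears at 20 Hz.
96 Hz mod fs = 44 Hz.
44 Hz > fs/2 = 26 Hz, folds to fs − 44 Hz = 8 Hz.
96 Hz and 148 Hz both map to 8 Hz.

8 Hz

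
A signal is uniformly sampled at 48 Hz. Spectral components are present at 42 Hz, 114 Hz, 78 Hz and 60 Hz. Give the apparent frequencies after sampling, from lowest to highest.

fs/2 = 24 Hz.
42 Hz > fs/2 = 24 Hz, folds to fs − 42 Hz = 6 Hz.
114 Hz mod fs = 18 Hz.
18 Hz ≤ fs/2 = 24 Hz, appears at 18 Hz.
78 Hz mod fs = 30 Hz.
30 Hz > fs/2 = 24 Hz, folds to fs − 30 Hz = 18 Hz.
60 Hz mod fs = 12 Hz.
12 Hz ≤ fs/2 = 24 Hz, appears at 12 Hz.
Distinct values: {6 Hz, 12 Hz, 18 Hz}.

6 Hz, 12 Hz, 18 Hz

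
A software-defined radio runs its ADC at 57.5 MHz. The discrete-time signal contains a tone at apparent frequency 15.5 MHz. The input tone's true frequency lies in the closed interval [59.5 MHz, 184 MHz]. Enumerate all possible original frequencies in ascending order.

Frequencies that alias to 15.5 MHz are k·fs ± 15.5 MHz for integer k ≥ 0.
k=0: 15.5 MHz.
k=1: 42 MHz, 73 MHz.
k=2: 99.5 MHz, 130.5 MHz.
k=3: 157 MHz, 188 MHz.
k=4: 214.5 MHz, 245.5 MHz.
Within [59.5 MHz, 184 MHz]: 73 MHz, 99.5 MHz, 130.5 MHz, 157 MHz.

73 MHz, 99.5 MHz, 130.5 MHz, 157 MHz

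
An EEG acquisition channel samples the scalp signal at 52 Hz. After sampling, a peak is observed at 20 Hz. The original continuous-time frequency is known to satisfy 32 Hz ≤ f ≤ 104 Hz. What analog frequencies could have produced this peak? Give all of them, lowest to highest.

32 Hz, 72 Hz, 84 Hz

Frequencies that alias to 20 Hz are k·fs ± 20 Hz for integer k ≥ 0.
k=0: 20 Hz.
k=1: 32 Hz, 72 Hz.
k=2: 84 Hz, 124 Hz.
k=3: 136 Hz, 176 Hz.
Within [32 Hz, 104 Hz]: 32 Hz, 72 Hz, 84 Hz.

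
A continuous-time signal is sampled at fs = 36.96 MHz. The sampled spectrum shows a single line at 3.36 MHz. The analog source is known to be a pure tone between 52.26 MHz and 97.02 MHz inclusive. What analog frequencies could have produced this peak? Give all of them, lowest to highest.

Frequencies that alias to 3.36 MHz are k·fs ± 3.36 MHz for integer k ≥ 0.
k=0: 3.36 MHz.
k=1: 33.6 MHz, 40.32 MHz.
k=2: 70.56 MHz, 77.28 MHz.
k=3: 107.52 MHz, 114.24 MHz.
Within [52.26 MHz, 97.02 MHz]: 70.56 MHz, 77.28 MHz.

70.56 MHz, 77.28 MHz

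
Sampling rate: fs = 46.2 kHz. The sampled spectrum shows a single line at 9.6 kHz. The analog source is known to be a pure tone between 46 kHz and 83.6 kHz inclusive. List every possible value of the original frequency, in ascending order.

55.8 kHz, 82.8 kHz

Frequencies that alias to 9.6 kHz are k·fs ± 9.6 kHz for integer k ≥ 0.
k=0: 9.6 kHz.
k=1: 36.6 kHz, 55.8 kHz.
k=2: 82.8 kHz, 102 kHz.
k=3: 129 kHz, 148.2 kHz.
Within [46 kHz, 83.6 kHz]: 55.8 kHz, 82.8 kHz.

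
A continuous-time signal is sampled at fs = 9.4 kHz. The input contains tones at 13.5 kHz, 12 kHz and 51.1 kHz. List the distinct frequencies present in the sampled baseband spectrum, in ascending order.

fs/2 = 4.7 kHz.
13.5 kHz mod fs = 4.1 kHz.
4.1 kHz ≤ fs/2 = 4.7 kHz, appears at 4.1 kHz.
12 kHz mod fs = 2.6 kHz.
2.6 kHz ≤ fs/2 = 4.7 kHz, appears at 2.6 kHz.
51.1 kHz mod fs = 4.1 kHz.
4.1 kHz ≤ fs/2 = 4.7 kHz, appears at 4.1 kHz.
Distinct values: {2.6 kHz, 4.1 kHz}.

2.6 kHz, 4.1 kHz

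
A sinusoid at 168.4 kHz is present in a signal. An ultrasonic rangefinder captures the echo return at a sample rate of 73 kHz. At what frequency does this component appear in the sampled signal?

22.4 kHz

168.4 kHz mod fs = 22.4 kHz.
22.4 kHz ≤ fs/2 = 36.5 kHz, appears at 22.4 kHz.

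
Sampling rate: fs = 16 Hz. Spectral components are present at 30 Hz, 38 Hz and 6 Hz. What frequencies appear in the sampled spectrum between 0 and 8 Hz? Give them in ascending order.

fs/2 = 8 Hz.
30 Hz mod fs = 14 Hz.
14 Hz > fs/2 = 8 Hz, folds to fs − 14 Hz = 2 Hz.
38 Hz mod fs = 6 Hz.
6 Hz ≤ fs/2 = 8 Hz, appears at 6 Hz.
6 Hz ≤ fs/2 = 8 Hz, passes unchanged.
Distinct values: {2 Hz, 6 Hz}.

2 Hz, 6 Hz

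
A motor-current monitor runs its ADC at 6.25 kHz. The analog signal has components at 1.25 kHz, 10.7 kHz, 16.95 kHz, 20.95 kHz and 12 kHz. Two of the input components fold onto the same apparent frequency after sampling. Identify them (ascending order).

10.7 kHz, 16.95 kHz

fs/2 = 3.125 kHz.
1.25 kHz ≤ fs/2 = 3.125 kHz, passes unchanged.
10.7 kHz mod fs = 4.45 kHz.
4.45 kHz > fs/2 = 3.125 kHz, folds to fs − 4.45 kHz = 1.8 kHz.
16.95 kHz mod fs = 4.45 kHz.
4.45 kHz > fs/2 = 3.125 kHz, folds to fs − 4.45 kHz = 1.8 kHz.
20.95 kHz mod fs = 2.2 kHz.
2.2 kHz ≤ fs/2 = 3.125 kHz, appears at 2.2 kHz.
12 kHz mod fs = 5.75 kHz.
5.75 kHz > fs/2 = 3.125 kHz, folds to fs − 5.75 kHz = 0.5 kHz.
10.7 kHz and 16.95 kHz both map to 1.8 kHz.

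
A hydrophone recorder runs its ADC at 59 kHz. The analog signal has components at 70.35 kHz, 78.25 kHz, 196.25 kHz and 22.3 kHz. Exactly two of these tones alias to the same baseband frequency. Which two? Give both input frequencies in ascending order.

78.25 kHz, 196.25 kHz

fs/2 = 29.5 kHz.
70.35 kHz mod fs = 11.35 kHz.
11.35 kHz ≤ fs/2 = 29.5 kHz, appears at 11.35 kHz.
78.25 kHz mod fs = 19.25 kHz.
19.25 kHz ≤ fs/2 = 29.5 kHz, appears at 19.25 kHz.
196.25 kHz mod fs = 19.25 kHz.
19.25 kHz ≤ fs/2 = 29.5 kHz, appears at 19.25 kHz.
22.3 kHz ≤ fs/2 = 29.5 kHz, passes unchanged.
78.25 kHz and 196.25 kHz both map to 19.25 kHz.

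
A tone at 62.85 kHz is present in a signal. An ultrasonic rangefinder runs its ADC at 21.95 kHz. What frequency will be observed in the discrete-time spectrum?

3 kHz

62.85 kHz mod fs = 18.95 kHz.
18.95 kHz > fs/2 = 10.975 kHz, folds to fs − 18.95 kHz = 3 kHz.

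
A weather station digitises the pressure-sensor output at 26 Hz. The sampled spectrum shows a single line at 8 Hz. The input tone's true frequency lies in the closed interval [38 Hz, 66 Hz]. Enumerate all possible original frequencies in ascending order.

Frequencies that alias to 8 Hz are k·fs ± 8 Hz for integer k ≥ 0.
k=0: 8 Hz.
k=1: 18 Hz, 34 Hz.
k=2: 44 Hz, 60 Hz.
k=3: 70 Hz, 86 Hz.
Within [38 Hz, 66 Hz]: 44 Hz, 60 Hz.

44 Hz, 60 Hz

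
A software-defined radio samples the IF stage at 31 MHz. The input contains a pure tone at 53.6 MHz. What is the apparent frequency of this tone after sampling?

8.4 MHz

53.6 MHz mod fs = 22.6 MHz.
22.6 MHz > fs/2 = 15.5 MHz, folds to fs − 22.6 MHz = 8.4 MHz.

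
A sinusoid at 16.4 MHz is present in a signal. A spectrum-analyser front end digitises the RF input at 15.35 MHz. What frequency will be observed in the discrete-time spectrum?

1.05 MHz

16.4 MHz mod fs = 1.05 MHz.
1.05 MHz ≤ fs/2 = 7.675 MHz, appears at 1.05 MHz.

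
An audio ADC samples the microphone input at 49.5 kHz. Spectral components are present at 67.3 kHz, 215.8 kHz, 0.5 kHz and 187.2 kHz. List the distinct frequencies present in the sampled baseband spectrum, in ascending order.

0.5 kHz, 10.8 kHz, 17.8 kHz

fs/2 = 24.75 kHz.
67.3 kHz mod fs = 17.8 kHz.
17.8 kHz ≤ fs/2 = 24.75 kHz, appears at 17.8 kHz.
215.8 kHz mod fs = 17.8 kHz.
17.8 kHz ≤ fs/2 = 24.75 kHz, appears at 17.8 kHz.
0.5 kHz ≤ fs/2 = 24.75 kHz, passes unchanged.
187.2 kHz mod fs = 38.7 kHz.
38.7 kHz > fs/2 = 24.75 kHz, folds to fs − 38.7 kHz = 10.8 kHz.
Distinct values: {0.5 kHz, 10.8 kHz, 17.8 kHz}.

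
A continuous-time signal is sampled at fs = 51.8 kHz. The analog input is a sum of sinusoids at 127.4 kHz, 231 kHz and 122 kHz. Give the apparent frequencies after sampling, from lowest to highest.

fs/2 = 25.9 kHz.
127.4 kHz mod fs = 23.8 kHz.
23.8 kHz ≤ fs/2 = 25.9 kHz, appears at 23.8 kHz.
231 kHz mod fs = 23.8 kHz.
23.8 kHz ≤ fs/2 = 25.9 kHz, appears at 23.8 kHz.
122 kHz mod fs = 18.4 kHz.
18.4 kHz ≤ fs/2 = 25.9 kHz, appears at 18.4 kHz.
Distinct values: {18.4 kHz, 23.8 kHz}.

18.4 kHz, 23.8 kHz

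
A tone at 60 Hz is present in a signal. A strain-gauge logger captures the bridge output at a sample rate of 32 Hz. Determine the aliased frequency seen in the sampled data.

60 Hz mod fs = 28 Hz.
28 Hz > fs/2 = 16 Hz, folds to fs − 28 Hz = 4 Hz.

4 Hz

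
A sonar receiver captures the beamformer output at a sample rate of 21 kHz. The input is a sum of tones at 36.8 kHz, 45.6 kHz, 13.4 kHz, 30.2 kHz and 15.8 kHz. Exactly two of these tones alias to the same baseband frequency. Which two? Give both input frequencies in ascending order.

fs/2 = 10.5 kHz.
36.8 kHz mod fs = 15.8 kHz.
15.8 kHz > fs/2 = 10.5 kHz, folds to fs − 15.8 kHz = 5.2 kHz.
45.6 kHz mod fs = 3.6 kHz.
3.6 kHz ≤ fs/2 = 10.5 kHz, appears at 3.6 kHz.
13.4 kHz > fs/2 = 10.5 kHz, folds to fs − 13.4 kHz = 7.6 kHz.
30.2 kHz mod fs = 9.2 kHz.
9.2 kHz ≤ fs/2 = 10.5 kHz, appears at 9.2 kHz.
15.8 kHz > fs/2 = 10.5 kHz, folds to fs − 15.8 kHz = 5.2 kHz.
15.8 kHz and 36.8 kHz both map to 5.2 kHz.

15.8 kHz, 36.8 kHz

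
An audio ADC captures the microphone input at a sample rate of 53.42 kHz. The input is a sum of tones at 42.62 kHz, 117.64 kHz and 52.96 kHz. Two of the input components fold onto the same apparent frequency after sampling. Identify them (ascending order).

fs/2 = 26.71 kHz.
42.62 kHz > fs/2 = 26.71 kHz, folds to fs − 42.62 kHz = 10.8 kHz.
117.64 kHz mod fs = 10.8 kHz.
10.8 kHz ≤ fs/2 = 26.71 kHz, appears at 10.8 kHz.
52.96 kHz > fs/2 = 26.71 kHz, folds to fs − 52.96 kHz = 0.46 kHz.
42.62 kHz and 117.64 kHz both map to 10.8 kHz.

42.62 kHz, 117.64 kHz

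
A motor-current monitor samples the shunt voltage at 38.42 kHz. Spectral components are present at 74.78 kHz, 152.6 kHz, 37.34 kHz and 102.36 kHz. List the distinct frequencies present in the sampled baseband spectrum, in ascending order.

1.08 kHz, 2.06 kHz, 12.9 kHz

fs/2 = 19.21 kHz.
74.78 kHz mod fs = 36.36 kHz.
36.36 kHz > fs/2 = 19.21 kHz, folds to fs − 36.36 kHz = 2.06 kHz.
152.6 kHz mod fs = 37.34 kHz.
37.34 kHz > fs/2 = 19.21 kHz, folds to fs − 37.34 kHz = 1.08 kHz.
37.34 kHz > fs/2 = 19.21 kHz, folds to fs − 37.34 kHz = 1.08 kHz.
102.36 kHz mod fs = 25.52 kHz.
25.52 kHz > fs/2 = 19.21 kHz, folds to fs − 25.52 kHz = 12.9 kHz.
Distinct values: {1.08 kHz, 2.06 kHz, 12.9 kHz}.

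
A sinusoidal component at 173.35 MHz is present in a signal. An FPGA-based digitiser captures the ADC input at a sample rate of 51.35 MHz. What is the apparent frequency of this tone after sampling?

19.3 MHz

173.35 MHz mod fs = 19.3 MHz.
19.3 MHz ≤ fs/2 = 25.675 MHz, appears at 19.3 MHz.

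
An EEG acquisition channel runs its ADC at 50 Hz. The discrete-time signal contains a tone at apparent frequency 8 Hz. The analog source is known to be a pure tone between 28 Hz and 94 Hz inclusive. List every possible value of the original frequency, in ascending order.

Frequencies that alias to 8 Hz are k·fs ± 8 Hz for integer k ≥ 0.
k=0: 8 Hz.
k=1: 42 Hz, 58 Hz.
k=2: 92 Hz, 108 Hz.
k=3: 142 Hz, 158 Hz.
Within [28 Hz, 94 Hz]: 42 Hz, 58 Hz, 92 Hz.

42 Hz, 58 Hz, 92 Hz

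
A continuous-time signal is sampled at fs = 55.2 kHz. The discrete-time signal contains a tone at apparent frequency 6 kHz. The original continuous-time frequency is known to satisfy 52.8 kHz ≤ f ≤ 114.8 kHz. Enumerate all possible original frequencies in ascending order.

61.2 kHz, 104.4 kHz

Frequencies that alias to 6 kHz are k·fs ± 6 kHz for integer k ≥ 0.
k=0: 6 kHz.
k=1: 49.2 kHz, 61.2 kHz.
k=2: 104.4 kHz, 116.4 kHz.
k=3: 159.6 kHz, 171.6 kHz.
Within [52.8 kHz, 114.8 kHz]: 61.2 kHz, 104.4 kHz.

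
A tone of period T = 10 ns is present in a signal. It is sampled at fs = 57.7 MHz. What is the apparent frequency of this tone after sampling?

T = 10 ns → f = 1/T = 100 MHz.
100 MHz mod fs = 42.3 MHz.
42.3 MHz > fs/2 = 28.85 MHz, folds to fs − 42.3 MHz = 15.4 MHz.

15.4 MHz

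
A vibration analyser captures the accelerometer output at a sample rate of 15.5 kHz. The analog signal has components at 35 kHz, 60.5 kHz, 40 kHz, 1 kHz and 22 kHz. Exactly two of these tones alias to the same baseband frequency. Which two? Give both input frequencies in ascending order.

22 kHz, 40 kHz

fs/2 = 7.75 kHz.
35 kHz mod fs = 4 kHz.
4 kHz ≤ fs/2 = 7.75 kHz, appears at 4 kHz.
60.5 kHz mod fs = 14 kHz.
14 kHz > fs/2 = 7.75 kHz, folds to fs − 14 kHz = 1.5 kHz.
40 kHz mod fs = 9 kHz.
9 kHz > fs/2 = 7.75 kHz, folds to fs − 9 kHz = 6.5 kHz.
1 kHz ≤ fs/2 = 7.75 kHz, passes unchanged.
22 kHz mod fs = 6.5 kHz.
6.5 kHz ≤ fs/2 = 7.75 kHz, appears at 6.5 kHz.
22 kHz and 40 kHz both map to 6.5 kHz.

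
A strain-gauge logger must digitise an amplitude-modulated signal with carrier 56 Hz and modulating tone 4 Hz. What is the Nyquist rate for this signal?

AM sidebands sit at fc ± fm = 52 Hz and 60 Hz.
Highest-frequency component: 60 Hz.
Nyquist rate = 2 × 60 Hz = 120 Hz.

120 Hz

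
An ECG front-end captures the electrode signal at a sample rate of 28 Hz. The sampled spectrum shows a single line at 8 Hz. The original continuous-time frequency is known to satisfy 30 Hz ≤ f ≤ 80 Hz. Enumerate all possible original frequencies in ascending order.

36 Hz, 48 Hz, 64 Hz, 76 Hz

Frequencies that alias to 8 Hz are k·fs ± 8 Hz for integer k ≥ 0.
k=0: 8 Hz.
k=1: 20 Hz, 36 Hz.
k=2: 48 Hz, 64 Hz.
k=3: 76 Hz, 92 Hz.
k=4: 104 Hz, 120 Hz.
Within [30 Hz, 80 Hz]: 36 Hz, 48 Hz, 64 Hz, 76 Hz.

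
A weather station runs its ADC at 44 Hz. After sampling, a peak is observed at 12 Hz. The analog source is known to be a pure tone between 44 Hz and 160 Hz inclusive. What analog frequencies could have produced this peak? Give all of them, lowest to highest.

56 Hz, 76 Hz, 100 Hz, 120 Hz, 144 Hz

Frequencies that alias to 12 Hz are k·fs ± 12 Hz for integer k ≥ 0.
k=0: 12 Hz.
k=1: 32 Hz, 56 Hz.
k=2: 76 Hz, 100 Hz.
k=3: 120 Hz, 144 Hz.
k=4: 164 Hz, 188 Hz.
Within [44 Hz, 160 Hz]: 56 Hz, 76 Hz, 100 Hz, 120 Hz, 144 Hz.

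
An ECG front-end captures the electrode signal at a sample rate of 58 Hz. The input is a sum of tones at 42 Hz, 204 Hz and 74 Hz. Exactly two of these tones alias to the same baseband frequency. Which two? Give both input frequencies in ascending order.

fs/2 = 29 Hz.
42 Hz > fs/2 = 29 Hz, folds to fs − 42 Hz = 16 Hz.
204 Hz mod fs = 30 Hz.
30 Hz > fs/2 = 29 Hz, folds to fs − 30 Hz = 28 Hz.
74 Hz mod fs = 16 Hz.
16 Hz ≤ fs/2 = 29 Hz, appears at 16 Hz.
42 Hz and 74 Hz both map to 16 Hz.

42 Hz, 74 Hz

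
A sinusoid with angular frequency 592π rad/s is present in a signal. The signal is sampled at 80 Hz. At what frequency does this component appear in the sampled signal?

ω = 592π rad/s → f = ω/(2π) = 296 Hz.
296 Hz mod fs = 56 Hz.
56 Hz > fs/2 = 40 Hz, folds to fs − 56 Hz = 24 Hz.

24 Hz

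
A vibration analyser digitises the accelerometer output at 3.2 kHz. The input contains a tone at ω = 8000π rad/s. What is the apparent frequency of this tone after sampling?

ω = 8000π rad/s → f = ω/(2π) = 4000 Hz = 4 kHz.
4 kHz mod fs = 0.8 kHz.
0.8 kHz ≤ fs/2 = 1.6 kHz, appears at 0.8 kHz.

0.8 kHz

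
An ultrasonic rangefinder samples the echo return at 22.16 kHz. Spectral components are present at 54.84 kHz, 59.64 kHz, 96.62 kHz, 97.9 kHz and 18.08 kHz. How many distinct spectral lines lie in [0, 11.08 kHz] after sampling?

5

fs/2 = 11.08 kHz.
54.84 kHz mod fs = 10.52 kHz.
10.52 kHz ≤ fs/2 = 11.08 kHz, appears at 10.52 kHz.
59.64 kHz mod fs = 15.32 kHz.
15.32 kHz > fs/2 = 11.08 kHz, folds to fs − 15.32 kHz = 6.84 kHz.
96.62 kHz mod fs = 7.98 kHz.
7.98 kHz ≤ fs/2 = 11.08 kHz, appears at 7.98 kHz.
97.9 kHz mod fs = 9.26 kHz.
9.26 kHz ≤ fs/2 = 11.08 kHz, appears at 9.26 kHz.
18.08 kHz > fs/2 = 11.08 kHz, folds to fs − 18.08 kHz = 4.08 kHz.
Distinct values: {4.08 kHz, 6.84 kHz, 7.98 kHz, 9.26 kHz, 10.52 kHz} → 5.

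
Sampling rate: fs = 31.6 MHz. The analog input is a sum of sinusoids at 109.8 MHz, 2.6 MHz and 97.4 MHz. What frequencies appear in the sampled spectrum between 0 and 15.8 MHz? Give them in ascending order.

2.6 MHz, 15 MHz

fs/2 = 15.8 MHz.
109.8 MHz mod fs = 15 MHz.
15 MHz ≤ fs/2 = 15.8 MHz, appears at 15 MHz.
2.6 MHz ≤ fs/2 = 15.8 MHz, passes unchanged.
97.4 MHz mod fs = 2.6 MHz.
2.6 MHz ≤ fs/2 = 15.8 MHz, appears at 2.6 MHz.
Distinct values: {2.6 MHz, 15 MHz}.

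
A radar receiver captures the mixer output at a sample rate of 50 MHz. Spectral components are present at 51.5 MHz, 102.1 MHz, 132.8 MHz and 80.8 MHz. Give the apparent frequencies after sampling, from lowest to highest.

1.5 MHz, 2.1 MHz, 17.2 MHz, 19.2 MHz

fs/2 = 25 MHz.
51.5 MHz mod fs = 1.5 MHz.
1.5 MHz ≤ fs/2 = 25 MHz, appears at 1.5 MHz.
102.1 MHz mod fs = 2.1 MHz.
2.1 MHz ≤ fs/2 = 25 MHz, appears at 2.1 MHz.
132.8 MHz mod fs = 32.8 MHz.
32.8 MHz > fs/2 = 25 MHz, folds to fs − 32.8 MHz = 17.2 MHz.
80.8 MHz mod fs = 30.8 MHz.
30.8 MHz > fs/2 = 25 MHz, folds to fs − 30.8 MHz = 19.2 MHz.
Distinct values: {1.5 MHz, 2.1 MHz, 17.2 MHz, 19.2 MHz}.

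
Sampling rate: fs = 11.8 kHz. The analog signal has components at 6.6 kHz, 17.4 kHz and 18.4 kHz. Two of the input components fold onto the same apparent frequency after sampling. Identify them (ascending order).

fs/2 = 5.9 kHz.
6.6 kHz > fs/2 = 5.9 kHz, folds to fs − 6.6 kHz = 5.2 kHz.
17.4 kHz mod fs = 5.6 kHz.
5.6 kHz ≤ fs/2 = 5.9 kHz, appears at 5.6 kHz.
18.4 kHz mod fs = 6.6 kHz.
6.6 kHz > fs/2 = 5.9 kHz, folds to fs − 6.6 kHz = 5.2 kHz.
6.6 kHz and 18.4 kHz both map to 5.2 kHz.

6.6 kHz, 18.4 kHz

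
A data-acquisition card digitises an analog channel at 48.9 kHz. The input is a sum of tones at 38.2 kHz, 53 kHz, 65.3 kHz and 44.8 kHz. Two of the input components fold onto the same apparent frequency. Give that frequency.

4.1 kHz

fs/2 = 24.45 kHz.
38.2 kHz > fs/2 = 24.45 kHz, folds to fs − 38.2 kHz = 10.7 kHz.
53 kHz mod fs = 4.1 kHz.
4.1 kHz ≤ fs/2 = 24.45 kHz, appears at 4.1 kHz.
65.3 kHz mod fs = 16.4 kHz.
16.4 kHz ≤ fs/2 = 24.45 kHz, appears at 16.4 kHz.
44.8 kHz > fs/2 = 24.45 kHz, folds to fs − 44.8 kHz = 4.1 kHz.
44.8 kHz and 53 kHz both map to 4.1 kHz.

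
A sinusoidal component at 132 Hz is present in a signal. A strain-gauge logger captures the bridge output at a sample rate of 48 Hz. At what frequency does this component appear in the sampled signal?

132 Hz mod fs = 36 Hz.
36 Hz > fs/2 = 24 Hz, folds to fs − 36 Hz = 12 Hz.

12 Hz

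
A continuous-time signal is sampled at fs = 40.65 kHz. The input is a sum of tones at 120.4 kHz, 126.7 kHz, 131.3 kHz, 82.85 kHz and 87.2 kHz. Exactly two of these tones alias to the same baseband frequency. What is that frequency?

fs/2 = 20.325 kHz.
120.4 kHz mod fs = 39.1 kHz.
39.1 kHz > fs/2 = 20.325 kHz, folds to fs − 39.1 kHz = 1.55 kHz.
126.7 kHz mod fs = 4.75 kHz.
4.75 kHz ≤ fs/2 = 20.325 kHz, appears at 4.75 kHz.
131.3 kHz mod fs = 9.35 kHz.
9.35 kHz ≤ fs/2 = 20.325 kHz, appears at 9.35 kHz.
82.85 kHz mod fs = 1.55 kHz.
1.55 kHz ≤ fs/2 = 20.325 kHz, appears at 1.55 kHz.
87.2 kHz mod fs = 5.9 kHz.
5.9 kHz ≤ fs/2 = 20.325 kHz, appears at 5.9 kHz.
82.85 kHz and 120.4 kHz both map to 1.55 kHz.

1.55 kHz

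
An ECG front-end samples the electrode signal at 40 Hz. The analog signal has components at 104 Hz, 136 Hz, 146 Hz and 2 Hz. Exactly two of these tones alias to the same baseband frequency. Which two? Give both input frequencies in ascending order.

fs/2 = 20 Hz.
104 Hz mod fs = 24 Hz.
24 Hz > fs/2 = 20 Hz, folds to fs − 24 Hz = 16 Hz.
136 Hz mod fs = 16 Hz.
16 Hz ≤ fs/2 = 20 Hz, appears at 16 Hz.
146 Hz mod fs = 26 Hz.
26 Hz > fs/2 = 20 Hz, folds to fs − 26 Hz = 14 Hz.
2 Hz ≤ fs/2 = 20 Hz, passes unchanged.
104 Hz and 136 Hz both map to 16 Hz.

104 Hz, 136 Hz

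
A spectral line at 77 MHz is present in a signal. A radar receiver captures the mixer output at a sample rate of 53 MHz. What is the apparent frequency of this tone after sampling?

24 MHz

77 MHz mod fs = 24 MHz.
24 MHz ≤ fs/2 = 26.5 MHz, appears at 24 MHz.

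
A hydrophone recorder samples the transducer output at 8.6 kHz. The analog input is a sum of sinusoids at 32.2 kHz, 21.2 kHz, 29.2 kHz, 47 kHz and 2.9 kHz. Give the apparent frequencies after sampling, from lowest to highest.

2.2 kHz, 2.9 kHz, 3.4 kHz, 4 kHz

fs/2 = 4.3 kHz.
32.2 kHz mod fs = 6.4 kHz.
6.4 kHz > fs/2 = 4.3 kHz, folds to fs − 6.4 kHz = 2.2 kHz.
21.2 kHz mod fs = 4 kHz.
4 kHz ≤ fs/2 = 4.3 kHz, appears at 4 kHz.
29.2 kHz mod fs = 3.4 kHz.
3.4 kHz ≤ fs/2 = 4.3 kHz, appears at 3.4 kHz.
47 kHz mod fs = 4 kHz.
4 kHz ≤ fs/2 = 4.3 kHz, appears at 4 kHz.
2.9 kHz ≤ fs/2 = 4.3 kHz, passes unchanged.
Distinct values: {2.2 kHz, 2.9 kHz, 3.4 kHz, 4 kHz}.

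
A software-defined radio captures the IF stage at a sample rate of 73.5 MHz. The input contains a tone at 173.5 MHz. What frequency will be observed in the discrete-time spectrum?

173.5 MHz mod fs = 26.5 MHz.
26.5 MHz ≤ fs/2 = 36.75 MHz, appears at 26.5 MHz.

26.5 MHz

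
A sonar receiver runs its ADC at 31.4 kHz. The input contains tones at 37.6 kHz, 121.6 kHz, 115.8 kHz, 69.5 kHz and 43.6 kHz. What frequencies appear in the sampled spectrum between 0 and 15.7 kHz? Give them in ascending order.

4 kHz, 6.2 kHz, 6.7 kHz, 9.8 kHz, 12.2 kHz

fs/2 = 15.7 kHz.
37.6 kHz mod fs = 6.2 kHz.
6.2 kHz ≤ fs/2 = 15.7 kHz, appears at 6.2 kHz.
121.6 kHz mod fs = 27.4 kHz.
27.4 kHz > fs/2 = 15.7 kHz, folds to fs − 27.4 kHz = 4 kHz.
115.8 kHz mod fs = 21.6 kHz.
21.6 kHz > fs/2 = 15.7 kHz, folds to fs − 21.6 kHz = 9.8 kHz.
69.5 kHz mod fs = 6.7 kHz.
6.7 kHz ≤ fs/2 = 15.7 kHz, appears at 6.7 kHz.
43.6 kHz mod fs = 12.2 kHz.
12.2 kHz ≤ fs/2 = 15.7 kHz, appears at 12.2 kHz.
Distinct values: {4 kHz, 6.2 kHz, 6.7 kHz, 9.8 kHz, 12.2 kHz}.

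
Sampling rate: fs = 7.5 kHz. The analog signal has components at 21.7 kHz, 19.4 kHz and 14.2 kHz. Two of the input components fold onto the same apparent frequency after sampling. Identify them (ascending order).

fs/2 = 3.75 kHz.
21.7 kHz mod fs = 6.7 kHz.
6.7 kHz > fs/2 = 3.75 kHz, folds to fs − 6.7 kHz = 0.8 kHz.
19.4 kHz mod fs = 4.4 kHz.
4.4 kHz > fs/2 = 3.75 kHz, folds to fs − 4.4 kHz = 3.1 kHz.
14.2 kHz mod fs = 6.7 kHz.
6.7 kHz > fs/2 = 3.75 kHz, folds to fs − 6.7 kHz = 0.8 kHz.
14.2 kHz and 21.7 kHz both map to 0.8 kHz.

14.2 kHz, 21.7 kHz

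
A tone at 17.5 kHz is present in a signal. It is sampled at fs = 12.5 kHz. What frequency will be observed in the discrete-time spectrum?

5 kHz

17.5 kHz mod fs = 5 kHz.
5 kHz ≤ fs/2 = 6.25 kHz, appears at 5 kHz.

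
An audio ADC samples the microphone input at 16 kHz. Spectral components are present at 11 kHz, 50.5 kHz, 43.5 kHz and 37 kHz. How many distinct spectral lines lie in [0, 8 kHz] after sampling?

3

fs/2 = 8 kHz.
11 kHz > fs/2 = 8 kHz, folds to fs − 11 kHz = 5 kHz.
50.5 kHz mod fs = 2.5 kHz.
2.5 kHz ≤ fs/2 = 8 kHz, appears at 2.5 kHz.
43.5 kHz mod fs = 11.5 kHz.
11.5 kHz > fs/2 = 8 kHz, folds to fs − 11.5 kHz = 4.5 kHz.
37 kHz mod fs = 5 kHz.
5 kHz ≤ fs/2 = 8 kHz, appears at 5 kHz.
Distinct values: {2.5 kHz, 4.5 kHz, 5 kHz} → 3.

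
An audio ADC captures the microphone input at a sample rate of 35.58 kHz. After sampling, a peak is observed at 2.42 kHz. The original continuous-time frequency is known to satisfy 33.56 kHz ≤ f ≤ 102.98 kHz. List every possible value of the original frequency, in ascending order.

Frequencies that alias to 2.42 kHz are k·fs ± 2.42 kHz for integer k ≥ 0.
k=0: 2.42 kHz.
k=1: 33.16 kHz, 38 kHz.
k=2: 68.74 kHz, 73.58 kHz.
k=3: 104.32 kHz, 109.16 kHz.
Within [33.56 kHz, 102.98 kHz]: 38 kHz, 68.74 kHz, 73.58 kHz.

38 kHz, 68.74 kHz, 73.58 kHz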